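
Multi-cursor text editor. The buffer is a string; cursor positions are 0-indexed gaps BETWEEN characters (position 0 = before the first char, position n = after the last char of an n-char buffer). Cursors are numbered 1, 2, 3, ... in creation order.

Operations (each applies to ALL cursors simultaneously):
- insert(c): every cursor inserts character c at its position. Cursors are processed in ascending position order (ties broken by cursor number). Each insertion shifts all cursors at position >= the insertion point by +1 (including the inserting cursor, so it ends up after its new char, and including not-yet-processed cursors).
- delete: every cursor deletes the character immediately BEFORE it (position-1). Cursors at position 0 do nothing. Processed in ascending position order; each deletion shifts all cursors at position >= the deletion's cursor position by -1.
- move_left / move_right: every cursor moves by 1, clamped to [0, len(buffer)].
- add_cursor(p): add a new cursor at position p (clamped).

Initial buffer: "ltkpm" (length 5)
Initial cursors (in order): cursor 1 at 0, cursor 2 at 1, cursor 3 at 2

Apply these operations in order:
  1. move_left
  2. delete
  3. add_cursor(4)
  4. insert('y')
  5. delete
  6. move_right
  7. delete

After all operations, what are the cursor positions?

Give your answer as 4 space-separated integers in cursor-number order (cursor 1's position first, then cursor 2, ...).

After op 1 (move_left): buffer="ltkpm" (len 5), cursors c1@0 c2@0 c3@1, authorship .....
After op 2 (delete): buffer="tkpm" (len 4), cursors c1@0 c2@0 c3@0, authorship ....
After op 3 (add_cursor(4)): buffer="tkpm" (len 4), cursors c1@0 c2@0 c3@0 c4@4, authorship ....
After op 4 (insert('y')): buffer="yyytkpmy" (len 8), cursors c1@3 c2@3 c3@3 c4@8, authorship 123....4
After op 5 (delete): buffer="tkpm" (len 4), cursors c1@0 c2@0 c3@0 c4@4, authorship ....
After op 6 (move_right): buffer="tkpm" (len 4), cursors c1@1 c2@1 c3@1 c4@4, authorship ....
After op 7 (delete): buffer="kp" (len 2), cursors c1@0 c2@0 c3@0 c4@2, authorship ..

Answer: 0 0 0 2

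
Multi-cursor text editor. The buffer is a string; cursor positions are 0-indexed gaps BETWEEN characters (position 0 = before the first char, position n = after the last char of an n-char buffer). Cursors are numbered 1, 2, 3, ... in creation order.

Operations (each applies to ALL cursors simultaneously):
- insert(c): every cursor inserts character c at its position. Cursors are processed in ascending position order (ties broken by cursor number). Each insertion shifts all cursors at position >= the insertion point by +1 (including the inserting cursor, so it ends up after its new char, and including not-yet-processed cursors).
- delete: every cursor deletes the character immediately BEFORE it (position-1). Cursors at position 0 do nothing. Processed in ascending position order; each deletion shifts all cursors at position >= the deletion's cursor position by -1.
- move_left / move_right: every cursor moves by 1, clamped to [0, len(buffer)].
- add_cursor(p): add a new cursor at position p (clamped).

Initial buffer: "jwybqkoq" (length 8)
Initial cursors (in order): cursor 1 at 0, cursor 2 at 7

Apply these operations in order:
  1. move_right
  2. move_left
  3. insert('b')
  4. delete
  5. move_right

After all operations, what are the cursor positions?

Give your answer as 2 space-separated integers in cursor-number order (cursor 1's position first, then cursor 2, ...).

Answer: 1 8

Derivation:
After op 1 (move_right): buffer="jwybqkoq" (len 8), cursors c1@1 c2@8, authorship ........
After op 2 (move_left): buffer="jwybqkoq" (len 8), cursors c1@0 c2@7, authorship ........
After op 3 (insert('b')): buffer="bjwybqkobq" (len 10), cursors c1@1 c2@9, authorship 1.......2.
After op 4 (delete): buffer="jwybqkoq" (len 8), cursors c1@0 c2@7, authorship ........
After op 5 (move_right): buffer="jwybqkoq" (len 8), cursors c1@1 c2@8, authorship ........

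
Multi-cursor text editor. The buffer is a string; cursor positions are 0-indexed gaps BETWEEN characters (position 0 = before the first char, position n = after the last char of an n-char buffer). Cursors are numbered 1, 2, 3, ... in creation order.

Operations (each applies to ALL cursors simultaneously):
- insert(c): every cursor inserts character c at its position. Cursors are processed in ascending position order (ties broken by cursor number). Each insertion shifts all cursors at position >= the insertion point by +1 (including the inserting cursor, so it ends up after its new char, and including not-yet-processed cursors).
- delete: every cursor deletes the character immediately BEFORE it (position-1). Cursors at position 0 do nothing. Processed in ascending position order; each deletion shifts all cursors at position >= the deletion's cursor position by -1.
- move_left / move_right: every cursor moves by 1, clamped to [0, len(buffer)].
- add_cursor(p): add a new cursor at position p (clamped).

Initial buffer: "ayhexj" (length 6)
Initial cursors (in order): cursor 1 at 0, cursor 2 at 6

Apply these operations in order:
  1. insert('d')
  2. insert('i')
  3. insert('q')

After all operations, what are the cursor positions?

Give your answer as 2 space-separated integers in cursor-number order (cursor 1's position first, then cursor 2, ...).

After op 1 (insert('d')): buffer="dayhexjd" (len 8), cursors c1@1 c2@8, authorship 1......2
After op 2 (insert('i')): buffer="diayhexjdi" (len 10), cursors c1@2 c2@10, authorship 11......22
After op 3 (insert('q')): buffer="diqayhexjdiq" (len 12), cursors c1@3 c2@12, authorship 111......222

Answer: 3 12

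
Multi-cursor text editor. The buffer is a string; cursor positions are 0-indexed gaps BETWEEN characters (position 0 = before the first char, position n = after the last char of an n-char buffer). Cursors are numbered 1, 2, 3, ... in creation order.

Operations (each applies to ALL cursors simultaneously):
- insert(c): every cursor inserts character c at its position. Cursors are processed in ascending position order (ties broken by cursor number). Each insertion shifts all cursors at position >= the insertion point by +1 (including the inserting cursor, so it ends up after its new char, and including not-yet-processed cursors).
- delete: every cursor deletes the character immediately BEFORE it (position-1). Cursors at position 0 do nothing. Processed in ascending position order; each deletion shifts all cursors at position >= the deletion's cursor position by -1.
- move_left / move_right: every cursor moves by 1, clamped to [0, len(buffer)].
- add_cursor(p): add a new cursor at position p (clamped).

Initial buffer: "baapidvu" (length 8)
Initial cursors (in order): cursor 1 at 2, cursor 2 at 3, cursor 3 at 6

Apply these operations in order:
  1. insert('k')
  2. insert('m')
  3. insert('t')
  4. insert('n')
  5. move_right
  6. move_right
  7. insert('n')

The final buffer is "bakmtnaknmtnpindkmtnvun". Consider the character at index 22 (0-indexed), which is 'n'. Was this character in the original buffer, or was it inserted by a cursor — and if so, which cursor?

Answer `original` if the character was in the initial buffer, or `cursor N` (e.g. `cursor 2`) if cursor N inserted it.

After op 1 (insert('k')): buffer="bakakpidkvu" (len 11), cursors c1@3 c2@5 c3@9, authorship ..1.2...3..
After op 2 (insert('m')): buffer="bakmakmpidkmvu" (len 14), cursors c1@4 c2@7 c3@12, authorship ..11.22...33..
After op 3 (insert('t')): buffer="bakmtakmtpidkmtvu" (len 17), cursors c1@5 c2@9 c3@15, authorship ..111.222...333..
After op 4 (insert('n')): buffer="bakmtnakmtnpidkmtnvu" (len 20), cursors c1@6 c2@11 c3@18, authorship ..1111.2222...3333..
After op 5 (move_right): buffer="bakmtnakmtnpidkmtnvu" (len 20), cursors c1@7 c2@12 c3@19, authorship ..1111.2222...3333..
After op 6 (move_right): buffer="bakmtnakmtnpidkmtnvu" (len 20), cursors c1@8 c2@13 c3@20, authorship ..1111.2222...3333..
After op 7 (insert('n')): buffer="bakmtnaknmtnpindkmtnvun" (len 23), cursors c1@9 c2@15 c3@23, authorship ..1111.21222..2.3333..3
Authorship (.=original, N=cursor N): . . 1 1 1 1 . 2 1 2 2 2 . . 2 . 3 3 3 3 . . 3
Index 22: author = 3

Answer: cursor 3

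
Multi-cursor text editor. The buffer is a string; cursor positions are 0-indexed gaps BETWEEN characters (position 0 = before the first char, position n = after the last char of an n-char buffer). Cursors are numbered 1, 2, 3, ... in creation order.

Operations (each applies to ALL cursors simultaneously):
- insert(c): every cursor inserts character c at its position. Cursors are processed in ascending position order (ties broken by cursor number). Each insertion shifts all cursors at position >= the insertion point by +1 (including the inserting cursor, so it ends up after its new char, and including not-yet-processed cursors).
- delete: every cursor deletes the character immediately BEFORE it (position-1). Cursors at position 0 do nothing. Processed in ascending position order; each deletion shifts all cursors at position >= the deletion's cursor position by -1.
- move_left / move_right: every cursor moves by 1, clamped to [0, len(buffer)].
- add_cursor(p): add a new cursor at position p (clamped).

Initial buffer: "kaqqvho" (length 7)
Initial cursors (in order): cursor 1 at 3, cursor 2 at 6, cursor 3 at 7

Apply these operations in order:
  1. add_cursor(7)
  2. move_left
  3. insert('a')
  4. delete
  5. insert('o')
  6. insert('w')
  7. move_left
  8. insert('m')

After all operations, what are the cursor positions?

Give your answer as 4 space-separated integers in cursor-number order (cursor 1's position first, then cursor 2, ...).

Answer: 4 10 17 17

Derivation:
After op 1 (add_cursor(7)): buffer="kaqqvho" (len 7), cursors c1@3 c2@6 c3@7 c4@7, authorship .......
After op 2 (move_left): buffer="kaqqvho" (len 7), cursors c1@2 c2@5 c3@6 c4@6, authorship .......
After op 3 (insert('a')): buffer="kaaqqvahaao" (len 11), cursors c1@3 c2@7 c3@10 c4@10, authorship ..1...2.34.
After op 4 (delete): buffer="kaqqvho" (len 7), cursors c1@2 c2@5 c3@6 c4@6, authorship .......
After op 5 (insert('o')): buffer="kaoqqvohooo" (len 11), cursors c1@3 c2@7 c3@10 c4@10, authorship ..1...2.34.
After op 6 (insert('w')): buffer="kaowqqvowhoowwo" (len 15), cursors c1@4 c2@9 c3@14 c4@14, authorship ..11...22.3434.
After op 7 (move_left): buffer="kaowqqvowhoowwo" (len 15), cursors c1@3 c2@8 c3@13 c4@13, authorship ..11...22.3434.
After op 8 (insert('m')): buffer="kaomwqqvomwhoowmmwo" (len 19), cursors c1@4 c2@10 c3@17 c4@17, authorship ..111...222.343344.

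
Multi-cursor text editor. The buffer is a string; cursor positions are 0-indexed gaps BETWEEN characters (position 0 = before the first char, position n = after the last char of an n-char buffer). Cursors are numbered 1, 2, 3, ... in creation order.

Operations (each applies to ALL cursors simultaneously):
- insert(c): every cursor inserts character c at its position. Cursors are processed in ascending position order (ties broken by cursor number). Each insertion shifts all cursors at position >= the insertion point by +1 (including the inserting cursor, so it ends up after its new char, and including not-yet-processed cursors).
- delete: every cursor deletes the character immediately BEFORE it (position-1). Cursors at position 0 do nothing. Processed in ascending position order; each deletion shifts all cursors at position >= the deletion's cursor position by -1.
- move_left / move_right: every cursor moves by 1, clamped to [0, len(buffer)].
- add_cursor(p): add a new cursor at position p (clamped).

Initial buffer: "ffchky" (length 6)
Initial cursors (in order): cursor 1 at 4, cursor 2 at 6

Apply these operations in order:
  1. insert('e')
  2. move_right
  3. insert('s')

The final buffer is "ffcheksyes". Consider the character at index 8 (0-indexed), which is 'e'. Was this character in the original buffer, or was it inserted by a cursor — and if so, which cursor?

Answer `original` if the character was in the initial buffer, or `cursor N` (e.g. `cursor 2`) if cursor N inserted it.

After op 1 (insert('e')): buffer="ffchekye" (len 8), cursors c1@5 c2@8, authorship ....1..2
After op 2 (move_right): buffer="ffchekye" (len 8), cursors c1@6 c2@8, authorship ....1..2
After op 3 (insert('s')): buffer="ffcheksyes" (len 10), cursors c1@7 c2@10, authorship ....1.1.22
Authorship (.=original, N=cursor N): . . . . 1 . 1 . 2 2
Index 8: author = 2

Answer: cursor 2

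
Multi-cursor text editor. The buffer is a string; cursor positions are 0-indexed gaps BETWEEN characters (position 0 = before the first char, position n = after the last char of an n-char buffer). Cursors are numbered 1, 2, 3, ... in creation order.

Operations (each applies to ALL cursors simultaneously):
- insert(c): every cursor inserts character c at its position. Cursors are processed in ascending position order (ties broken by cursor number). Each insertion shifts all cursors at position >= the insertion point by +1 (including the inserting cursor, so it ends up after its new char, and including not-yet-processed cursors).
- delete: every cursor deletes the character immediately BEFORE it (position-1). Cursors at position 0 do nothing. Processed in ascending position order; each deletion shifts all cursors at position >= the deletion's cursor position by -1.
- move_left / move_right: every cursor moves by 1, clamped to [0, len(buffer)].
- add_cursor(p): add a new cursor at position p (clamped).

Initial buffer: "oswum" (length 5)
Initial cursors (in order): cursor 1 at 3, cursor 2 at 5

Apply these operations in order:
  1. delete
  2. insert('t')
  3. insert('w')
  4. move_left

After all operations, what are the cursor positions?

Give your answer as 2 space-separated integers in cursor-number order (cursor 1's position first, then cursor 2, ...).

Answer: 3 6

Derivation:
After op 1 (delete): buffer="osu" (len 3), cursors c1@2 c2@3, authorship ...
After op 2 (insert('t')): buffer="ostut" (len 5), cursors c1@3 c2@5, authorship ..1.2
After op 3 (insert('w')): buffer="ostwutw" (len 7), cursors c1@4 c2@7, authorship ..11.22
After op 4 (move_left): buffer="ostwutw" (len 7), cursors c1@3 c2@6, authorship ..11.22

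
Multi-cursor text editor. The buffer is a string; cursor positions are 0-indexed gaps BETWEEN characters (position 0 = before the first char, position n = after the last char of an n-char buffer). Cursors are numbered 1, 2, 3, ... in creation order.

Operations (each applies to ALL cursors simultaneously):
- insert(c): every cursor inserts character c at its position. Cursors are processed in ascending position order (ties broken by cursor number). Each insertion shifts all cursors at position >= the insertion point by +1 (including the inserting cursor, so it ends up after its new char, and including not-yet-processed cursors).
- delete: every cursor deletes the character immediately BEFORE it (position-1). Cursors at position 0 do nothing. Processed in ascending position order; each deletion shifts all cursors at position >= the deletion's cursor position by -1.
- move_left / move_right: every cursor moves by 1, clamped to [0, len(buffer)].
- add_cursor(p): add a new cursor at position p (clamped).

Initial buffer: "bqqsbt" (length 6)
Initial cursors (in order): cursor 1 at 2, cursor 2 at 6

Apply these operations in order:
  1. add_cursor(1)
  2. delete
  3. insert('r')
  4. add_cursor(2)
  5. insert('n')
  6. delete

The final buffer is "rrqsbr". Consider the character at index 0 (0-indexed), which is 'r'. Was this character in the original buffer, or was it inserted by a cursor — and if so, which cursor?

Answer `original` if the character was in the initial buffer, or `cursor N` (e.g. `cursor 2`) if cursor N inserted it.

Answer: cursor 1

Derivation:
After op 1 (add_cursor(1)): buffer="bqqsbt" (len 6), cursors c3@1 c1@2 c2@6, authorship ......
After op 2 (delete): buffer="qsb" (len 3), cursors c1@0 c3@0 c2@3, authorship ...
After op 3 (insert('r')): buffer="rrqsbr" (len 6), cursors c1@2 c3@2 c2@6, authorship 13...2
After op 4 (add_cursor(2)): buffer="rrqsbr" (len 6), cursors c1@2 c3@2 c4@2 c2@6, authorship 13...2
After op 5 (insert('n')): buffer="rrnnnqsbrn" (len 10), cursors c1@5 c3@5 c4@5 c2@10, authorship 13134...22
After op 6 (delete): buffer="rrqsbr" (len 6), cursors c1@2 c3@2 c4@2 c2@6, authorship 13...2
Authorship (.=original, N=cursor N): 1 3 . . . 2
Index 0: author = 1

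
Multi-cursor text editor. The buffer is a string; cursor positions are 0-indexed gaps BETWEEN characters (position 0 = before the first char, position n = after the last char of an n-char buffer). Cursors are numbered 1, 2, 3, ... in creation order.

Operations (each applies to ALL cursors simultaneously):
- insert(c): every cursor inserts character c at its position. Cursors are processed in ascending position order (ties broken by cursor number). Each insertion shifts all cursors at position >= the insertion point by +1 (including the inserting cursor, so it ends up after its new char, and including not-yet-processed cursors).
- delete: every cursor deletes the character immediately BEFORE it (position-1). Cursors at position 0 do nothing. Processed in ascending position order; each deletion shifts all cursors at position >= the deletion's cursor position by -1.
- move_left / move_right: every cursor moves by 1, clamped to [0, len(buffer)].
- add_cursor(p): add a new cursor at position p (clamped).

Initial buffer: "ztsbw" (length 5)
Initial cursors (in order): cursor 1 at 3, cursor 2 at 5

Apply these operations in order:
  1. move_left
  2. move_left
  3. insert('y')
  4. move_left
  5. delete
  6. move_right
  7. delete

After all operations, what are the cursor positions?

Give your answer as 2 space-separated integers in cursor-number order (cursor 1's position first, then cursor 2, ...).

Answer: 0 1

Derivation:
After op 1 (move_left): buffer="ztsbw" (len 5), cursors c1@2 c2@4, authorship .....
After op 2 (move_left): buffer="ztsbw" (len 5), cursors c1@1 c2@3, authorship .....
After op 3 (insert('y')): buffer="zytsybw" (len 7), cursors c1@2 c2@5, authorship .1..2..
After op 4 (move_left): buffer="zytsybw" (len 7), cursors c1@1 c2@4, authorship .1..2..
After op 5 (delete): buffer="ytybw" (len 5), cursors c1@0 c2@2, authorship 1.2..
After op 6 (move_right): buffer="ytybw" (len 5), cursors c1@1 c2@3, authorship 1.2..
After op 7 (delete): buffer="tbw" (len 3), cursors c1@0 c2@1, authorship ...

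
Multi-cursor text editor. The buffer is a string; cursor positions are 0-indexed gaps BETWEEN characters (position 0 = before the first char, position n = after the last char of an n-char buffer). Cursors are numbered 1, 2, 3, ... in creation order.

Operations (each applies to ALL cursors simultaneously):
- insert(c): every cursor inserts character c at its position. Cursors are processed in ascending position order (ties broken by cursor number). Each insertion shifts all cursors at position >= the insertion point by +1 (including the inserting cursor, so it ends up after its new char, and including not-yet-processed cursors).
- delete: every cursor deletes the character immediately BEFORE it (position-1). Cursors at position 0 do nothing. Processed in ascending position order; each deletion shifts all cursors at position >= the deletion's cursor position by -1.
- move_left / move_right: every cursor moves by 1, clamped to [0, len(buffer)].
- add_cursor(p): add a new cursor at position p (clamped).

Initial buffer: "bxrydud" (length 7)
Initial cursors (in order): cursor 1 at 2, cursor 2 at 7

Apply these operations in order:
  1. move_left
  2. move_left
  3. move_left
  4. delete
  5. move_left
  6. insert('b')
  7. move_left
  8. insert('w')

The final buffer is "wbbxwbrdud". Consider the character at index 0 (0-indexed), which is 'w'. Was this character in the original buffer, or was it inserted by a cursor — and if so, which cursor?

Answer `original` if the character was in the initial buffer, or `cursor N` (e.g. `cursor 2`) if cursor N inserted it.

After op 1 (move_left): buffer="bxrydud" (len 7), cursors c1@1 c2@6, authorship .......
After op 2 (move_left): buffer="bxrydud" (len 7), cursors c1@0 c2@5, authorship .......
After op 3 (move_left): buffer="bxrydud" (len 7), cursors c1@0 c2@4, authorship .......
After op 4 (delete): buffer="bxrdud" (len 6), cursors c1@0 c2@3, authorship ......
After op 5 (move_left): buffer="bxrdud" (len 6), cursors c1@0 c2@2, authorship ......
After op 6 (insert('b')): buffer="bbxbrdud" (len 8), cursors c1@1 c2@4, authorship 1..2....
After op 7 (move_left): buffer="bbxbrdud" (len 8), cursors c1@0 c2@3, authorship 1..2....
After op 8 (insert('w')): buffer="wbbxwbrdud" (len 10), cursors c1@1 c2@5, authorship 11..22....
Authorship (.=original, N=cursor N): 1 1 . . 2 2 . . . .
Index 0: author = 1

Answer: cursor 1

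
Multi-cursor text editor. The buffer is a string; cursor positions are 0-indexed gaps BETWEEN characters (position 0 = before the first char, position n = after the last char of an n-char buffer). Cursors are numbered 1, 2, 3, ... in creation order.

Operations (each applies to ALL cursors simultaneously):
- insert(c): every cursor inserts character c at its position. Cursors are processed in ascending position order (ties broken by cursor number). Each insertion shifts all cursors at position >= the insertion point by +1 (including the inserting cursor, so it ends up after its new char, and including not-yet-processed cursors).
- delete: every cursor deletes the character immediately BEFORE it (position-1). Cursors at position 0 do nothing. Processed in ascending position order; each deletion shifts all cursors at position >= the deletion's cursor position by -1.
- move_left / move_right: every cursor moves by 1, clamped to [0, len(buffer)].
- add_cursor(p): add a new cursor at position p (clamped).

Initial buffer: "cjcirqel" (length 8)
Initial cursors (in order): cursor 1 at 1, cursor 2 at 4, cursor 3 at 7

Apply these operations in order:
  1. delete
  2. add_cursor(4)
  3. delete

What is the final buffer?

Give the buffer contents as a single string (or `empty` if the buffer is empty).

Answer: jl

Derivation:
After op 1 (delete): buffer="jcrql" (len 5), cursors c1@0 c2@2 c3@4, authorship .....
After op 2 (add_cursor(4)): buffer="jcrql" (len 5), cursors c1@0 c2@2 c3@4 c4@4, authorship .....
After op 3 (delete): buffer="jl" (len 2), cursors c1@0 c2@1 c3@1 c4@1, authorship ..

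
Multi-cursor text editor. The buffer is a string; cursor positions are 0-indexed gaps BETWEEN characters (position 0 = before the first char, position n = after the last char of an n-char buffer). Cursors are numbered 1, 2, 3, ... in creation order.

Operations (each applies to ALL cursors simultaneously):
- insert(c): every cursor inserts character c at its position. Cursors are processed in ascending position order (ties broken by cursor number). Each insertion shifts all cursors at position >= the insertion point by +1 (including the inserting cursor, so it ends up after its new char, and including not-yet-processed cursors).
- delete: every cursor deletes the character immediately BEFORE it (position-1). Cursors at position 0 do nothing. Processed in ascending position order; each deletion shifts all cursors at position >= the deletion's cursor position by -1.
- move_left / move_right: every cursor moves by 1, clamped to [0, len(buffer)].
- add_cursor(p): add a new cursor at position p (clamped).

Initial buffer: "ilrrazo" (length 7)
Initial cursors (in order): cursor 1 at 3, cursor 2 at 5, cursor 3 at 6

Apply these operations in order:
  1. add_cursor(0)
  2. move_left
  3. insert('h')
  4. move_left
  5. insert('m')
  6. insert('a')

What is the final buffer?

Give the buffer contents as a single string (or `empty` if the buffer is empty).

Answer: mahilmahrrmahamahzo

Derivation:
After op 1 (add_cursor(0)): buffer="ilrrazo" (len 7), cursors c4@0 c1@3 c2@5 c3@6, authorship .......
After op 2 (move_left): buffer="ilrrazo" (len 7), cursors c4@0 c1@2 c2@4 c3@5, authorship .......
After op 3 (insert('h')): buffer="hilhrrhahzo" (len 11), cursors c4@1 c1@4 c2@7 c3@9, authorship 4..1..2.3..
After op 4 (move_left): buffer="hilhrrhahzo" (len 11), cursors c4@0 c1@3 c2@6 c3@8, authorship 4..1..2.3..
After op 5 (insert('m')): buffer="mhilmhrrmhamhzo" (len 15), cursors c4@1 c1@5 c2@9 c3@12, authorship 44..11..22.33..
After op 6 (insert('a')): buffer="mahilmahrrmahamahzo" (len 19), cursors c4@2 c1@7 c2@12 c3@16, authorship 444..111..222.333..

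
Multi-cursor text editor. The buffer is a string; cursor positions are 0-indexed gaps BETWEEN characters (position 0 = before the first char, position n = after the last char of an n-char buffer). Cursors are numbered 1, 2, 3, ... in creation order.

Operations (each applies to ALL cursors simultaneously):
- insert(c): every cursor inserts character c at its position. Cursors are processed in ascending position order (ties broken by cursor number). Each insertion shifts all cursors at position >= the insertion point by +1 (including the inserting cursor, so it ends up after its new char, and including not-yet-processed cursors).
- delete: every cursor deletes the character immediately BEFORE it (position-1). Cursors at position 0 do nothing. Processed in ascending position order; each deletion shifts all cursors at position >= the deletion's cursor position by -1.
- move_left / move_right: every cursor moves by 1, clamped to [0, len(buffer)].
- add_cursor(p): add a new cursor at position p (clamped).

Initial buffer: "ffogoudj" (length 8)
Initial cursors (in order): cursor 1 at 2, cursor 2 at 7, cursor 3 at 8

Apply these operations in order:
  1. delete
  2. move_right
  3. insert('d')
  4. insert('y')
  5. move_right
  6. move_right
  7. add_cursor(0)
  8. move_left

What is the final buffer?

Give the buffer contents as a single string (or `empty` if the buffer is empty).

After op 1 (delete): buffer="fogou" (len 5), cursors c1@1 c2@5 c3@5, authorship .....
After op 2 (move_right): buffer="fogou" (len 5), cursors c1@2 c2@5 c3@5, authorship .....
After op 3 (insert('d')): buffer="fodgoudd" (len 8), cursors c1@3 c2@8 c3@8, authorship ..1...23
After op 4 (insert('y')): buffer="fodygouddyy" (len 11), cursors c1@4 c2@11 c3@11, authorship ..11...2323
After op 5 (move_right): buffer="fodygouddyy" (len 11), cursors c1@5 c2@11 c3@11, authorship ..11...2323
After op 6 (move_right): buffer="fodygouddyy" (len 11), cursors c1@6 c2@11 c3@11, authorship ..11...2323
After op 7 (add_cursor(0)): buffer="fodygouddyy" (len 11), cursors c4@0 c1@6 c2@11 c3@11, authorship ..11...2323
After op 8 (move_left): buffer="fodygouddyy" (len 11), cursors c4@0 c1@5 c2@10 c3@10, authorship ..11...2323

Answer: fodygouddyy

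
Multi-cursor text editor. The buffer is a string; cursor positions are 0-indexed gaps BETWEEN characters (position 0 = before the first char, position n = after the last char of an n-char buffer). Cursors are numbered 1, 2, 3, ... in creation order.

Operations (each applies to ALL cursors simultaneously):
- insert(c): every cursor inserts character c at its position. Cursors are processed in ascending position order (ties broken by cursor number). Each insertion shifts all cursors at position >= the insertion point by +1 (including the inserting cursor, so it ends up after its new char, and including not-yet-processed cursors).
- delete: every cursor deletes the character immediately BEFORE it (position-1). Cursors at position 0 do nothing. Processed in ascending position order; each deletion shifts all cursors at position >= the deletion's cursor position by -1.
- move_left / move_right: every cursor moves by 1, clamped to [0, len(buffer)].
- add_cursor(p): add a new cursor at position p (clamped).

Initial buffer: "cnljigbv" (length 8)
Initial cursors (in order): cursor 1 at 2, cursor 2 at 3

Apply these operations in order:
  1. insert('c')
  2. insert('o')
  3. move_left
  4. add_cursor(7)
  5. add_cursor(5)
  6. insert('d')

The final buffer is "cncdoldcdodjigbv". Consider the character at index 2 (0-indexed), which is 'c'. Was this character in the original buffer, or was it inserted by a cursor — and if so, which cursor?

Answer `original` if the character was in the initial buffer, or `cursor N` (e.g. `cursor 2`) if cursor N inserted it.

After op 1 (insert('c')): buffer="cnclcjigbv" (len 10), cursors c1@3 c2@5, authorship ..1.2.....
After op 2 (insert('o')): buffer="cncolcojigbv" (len 12), cursors c1@4 c2@7, authorship ..11.22.....
After op 3 (move_left): buffer="cncolcojigbv" (len 12), cursors c1@3 c2@6, authorship ..11.22.....
After op 4 (add_cursor(7)): buffer="cncolcojigbv" (len 12), cursors c1@3 c2@6 c3@7, authorship ..11.22.....
After op 5 (add_cursor(5)): buffer="cncolcojigbv" (len 12), cursors c1@3 c4@5 c2@6 c3@7, authorship ..11.22.....
After op 6 (insert('d')): buffer="cncdoldcdodjigbv" (len 16), cursors c1@4 c4@7 c2@9 c3@11, authorship ..111.42223.....
Authorship (.=original, N=cursor N): . . 1 1 1 . 4 2 2 2 3 . . . . .
Index 2: author = 1

Answer: cursor 1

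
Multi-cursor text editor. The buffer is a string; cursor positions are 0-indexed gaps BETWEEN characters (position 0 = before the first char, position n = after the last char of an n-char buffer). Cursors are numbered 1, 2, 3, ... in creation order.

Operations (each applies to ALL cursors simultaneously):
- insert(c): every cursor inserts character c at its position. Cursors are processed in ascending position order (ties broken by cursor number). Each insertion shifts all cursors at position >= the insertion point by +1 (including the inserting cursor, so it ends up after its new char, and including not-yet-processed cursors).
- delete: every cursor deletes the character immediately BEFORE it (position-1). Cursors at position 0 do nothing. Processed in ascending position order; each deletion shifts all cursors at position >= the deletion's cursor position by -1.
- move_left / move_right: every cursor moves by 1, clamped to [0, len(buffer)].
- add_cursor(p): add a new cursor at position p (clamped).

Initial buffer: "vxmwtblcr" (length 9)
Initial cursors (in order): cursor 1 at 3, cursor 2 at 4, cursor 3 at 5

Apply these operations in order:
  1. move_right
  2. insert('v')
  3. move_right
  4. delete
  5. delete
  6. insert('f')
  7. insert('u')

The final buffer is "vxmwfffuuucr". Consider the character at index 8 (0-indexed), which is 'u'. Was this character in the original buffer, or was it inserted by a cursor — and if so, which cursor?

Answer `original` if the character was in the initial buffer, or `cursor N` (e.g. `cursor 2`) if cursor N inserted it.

Answer: cursor 2

Derivation:
After op 1 (move_right): buffer="vxmwtblcr" (len 9), cursors c1@4 c2@5 c3@6, authorship .........
After op 2 (insert('v')): buffer="vxmwvtvbvlcr" (len 12), cursors c1@5 c2@7 c3@9, authorship ....1.2.3...
After op 3 (move_right): buffer="vxmwvtvbvlcr" (len 12), cursors c1@6 c2@8 c3@10, authorship ....1.2.3...
After op 4 (delete): buffer="vxmwvvvcr" (len 9), cursors c1@5 c2@6 c3@7, authorship ....123..
After op 5 (delete): buffer="vxmwcr" (len 6), cursors c1@4 c2@4 c3@4, authorship ......
After op 6 (insert('f')): buffer="vxmwfffcr" (len 9), cursors c1@7 c2@7 c3@7, authorship ....123..
After op 7 (insert('u')): buffer="vxmwfffuuucr" (len 12), cursors c1@10 c2@10 c3@10, authorship ....123123..
Authorship (.=original, N=cursor N): . . . . 1 2 3 1 2 3 . .
Index 8: author = 2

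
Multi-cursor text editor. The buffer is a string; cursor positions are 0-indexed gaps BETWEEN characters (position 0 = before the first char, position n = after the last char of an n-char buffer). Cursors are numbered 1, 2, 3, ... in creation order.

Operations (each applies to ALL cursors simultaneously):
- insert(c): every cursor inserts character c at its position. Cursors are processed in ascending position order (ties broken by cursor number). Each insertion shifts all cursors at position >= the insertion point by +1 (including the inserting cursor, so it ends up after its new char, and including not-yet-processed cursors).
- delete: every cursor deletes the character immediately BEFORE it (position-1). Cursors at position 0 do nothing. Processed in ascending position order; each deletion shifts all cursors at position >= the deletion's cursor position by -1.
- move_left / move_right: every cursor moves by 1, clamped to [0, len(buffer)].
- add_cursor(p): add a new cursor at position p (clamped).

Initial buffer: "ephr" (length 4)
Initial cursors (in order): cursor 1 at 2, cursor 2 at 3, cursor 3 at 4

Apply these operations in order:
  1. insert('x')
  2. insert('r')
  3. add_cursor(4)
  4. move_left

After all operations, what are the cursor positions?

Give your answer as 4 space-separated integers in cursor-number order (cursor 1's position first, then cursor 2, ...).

Answer: 3 6 9 3

Derivation:
After op 1 (insert('x')): buffer="epxhxrx" (len 7), cursors c1@3 c2@5 c3@7, authorship ..1.2.3
After op 2 (insert('r')): buffer="epxrhxrrxr" (len 10), cursors c1@4 c2@7 c3@10, authorship ..11.22.33
After op 3 (add_cursor(4)): buffer="epxrhxrrxr" (len 10), cursors c1@4 c4@4 c2@7 c3@10, authorship ..11.22.33
After op 4 (move_left): buffer="epxrhxrrxr" (len 10), cursors c1@3 c4@3 c2@6 c3@9, authorship ..11.22.33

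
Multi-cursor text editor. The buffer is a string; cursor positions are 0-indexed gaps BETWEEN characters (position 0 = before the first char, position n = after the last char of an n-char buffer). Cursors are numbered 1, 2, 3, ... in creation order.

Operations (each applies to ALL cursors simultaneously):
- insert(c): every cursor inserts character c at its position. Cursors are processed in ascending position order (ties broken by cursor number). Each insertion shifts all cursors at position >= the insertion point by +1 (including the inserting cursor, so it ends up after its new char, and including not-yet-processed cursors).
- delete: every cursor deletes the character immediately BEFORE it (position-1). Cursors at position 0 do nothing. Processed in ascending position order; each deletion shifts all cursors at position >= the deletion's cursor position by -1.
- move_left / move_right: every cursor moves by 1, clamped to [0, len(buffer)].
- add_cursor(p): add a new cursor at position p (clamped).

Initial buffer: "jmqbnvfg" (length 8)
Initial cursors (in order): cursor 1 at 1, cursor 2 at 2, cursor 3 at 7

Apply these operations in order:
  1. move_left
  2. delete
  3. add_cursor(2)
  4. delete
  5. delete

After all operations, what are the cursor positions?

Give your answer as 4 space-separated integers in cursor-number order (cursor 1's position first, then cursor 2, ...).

Answer: 0 0 0 0

Derivation:
After op 1 (move_left): buffer="jmqbnvfg" (len 8), cursors c1@0 c2@1 c3@6, authorship ........
After op 2 (delete): buffer="mqbnfg" (len 6), cursors c1@0 c2@0 c3@4, authorship ......
After op 3 (add_cursor(2)): buffer="mqbnfg" (len 6), cursors c1@0 c2@0 c4@2 c3@4, authorship ......
After op 4 (delete): buffer="mbfg" (len 4), cursors c1@0 c2@0 c4@1 c3@2, authorship ....
After op 5 (delete): buffer="fg" (len 2), cursors c1@0 c2@0 c3@0 c4@0, authorship ..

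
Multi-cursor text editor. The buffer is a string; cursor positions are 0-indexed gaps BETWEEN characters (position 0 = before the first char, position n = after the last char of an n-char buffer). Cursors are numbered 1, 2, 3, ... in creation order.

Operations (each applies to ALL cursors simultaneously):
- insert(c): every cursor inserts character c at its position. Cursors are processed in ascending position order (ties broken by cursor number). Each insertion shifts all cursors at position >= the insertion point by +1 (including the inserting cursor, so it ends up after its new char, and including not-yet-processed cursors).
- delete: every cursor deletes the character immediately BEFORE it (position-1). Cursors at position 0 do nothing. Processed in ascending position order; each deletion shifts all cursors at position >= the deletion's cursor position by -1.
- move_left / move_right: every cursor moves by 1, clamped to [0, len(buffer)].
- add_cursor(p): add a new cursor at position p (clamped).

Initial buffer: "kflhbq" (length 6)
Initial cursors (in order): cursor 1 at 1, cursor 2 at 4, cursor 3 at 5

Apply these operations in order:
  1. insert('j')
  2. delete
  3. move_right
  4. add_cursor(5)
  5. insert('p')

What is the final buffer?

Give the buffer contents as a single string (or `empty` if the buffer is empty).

Answer: kfplhbppqp

Derivation:
After op 1 (insert('j')): buffer="kjflhjbjq" (len 9), cursors c1@2 c2@6 c3@8, authorship .1...2.3.
After op 2 (delete): buffer="kflhbq" (len 6), cursors c1@1 c2@4 c3@5, authorship ......
After op 3 (move_right): buffer="kflhbq" (len 6), cursors c1@2 c2@5 c3@6, authorship ......
After op 4 (add_cursor(5)): buffer="kflhbq" (len 6), cursors c1@2 c2@5 c4@5 c3@6, authorship ......
After op 5 (insert('p')): buffer="kfplhbppqp" (len 10), cursors c1@3 c2@8 c4@8 c3@10, authorship ..1...24.3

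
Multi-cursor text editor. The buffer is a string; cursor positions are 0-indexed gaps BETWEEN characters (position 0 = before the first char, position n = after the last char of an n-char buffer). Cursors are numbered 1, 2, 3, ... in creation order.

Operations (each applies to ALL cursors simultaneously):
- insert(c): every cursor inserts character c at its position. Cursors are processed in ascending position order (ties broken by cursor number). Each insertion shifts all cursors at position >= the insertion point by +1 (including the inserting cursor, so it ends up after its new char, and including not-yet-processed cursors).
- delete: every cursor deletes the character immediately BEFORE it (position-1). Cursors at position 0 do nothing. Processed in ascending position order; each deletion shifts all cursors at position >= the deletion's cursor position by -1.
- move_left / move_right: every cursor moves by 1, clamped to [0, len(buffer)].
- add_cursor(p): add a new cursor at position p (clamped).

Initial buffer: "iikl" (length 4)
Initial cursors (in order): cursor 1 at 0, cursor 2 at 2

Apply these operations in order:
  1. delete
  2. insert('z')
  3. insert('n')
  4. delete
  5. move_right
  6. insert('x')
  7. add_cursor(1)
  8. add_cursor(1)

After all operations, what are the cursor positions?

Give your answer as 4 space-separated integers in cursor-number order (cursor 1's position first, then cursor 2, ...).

After op 1 (delete): buffer="ikl" (len 3), cursors c1@0 c2@1, authorship ...
After op 2 (insert('z')): buffer="zizkl" (len 5), cursors c1@1 c2@3, authorship 1.2..
After op 3 (insert('n')): buffer="zniznkl" (len 7), cursors c1@2 c2@5, authorship 11.22..
After op 4 (delete): buffer="zizkl" (len 5), cursors c1@1 c2@3, authorship 1.2..
After op 5 (move_right): buffer="zizkl" (len 5), cursors c1@2 c2@4, authorship 1.2..
After op 6 (insert('x')): buffer="zixzkxl" (len 7), cursors c1@3 c2@6, authorship 1.12.2.
After op 7 (add_cursor(1)): buffer="zixzkxl" (len 7), cursors c3@1 c1@3 c2@6, authorship 1.12.2.
After op 8 (add_cursor(1)): buffer="zixzkxl" (len 7), cursors c3@1 c4@1 c1@3 c2@6, authorship 1.12.2.

Answer: 3 6 1 1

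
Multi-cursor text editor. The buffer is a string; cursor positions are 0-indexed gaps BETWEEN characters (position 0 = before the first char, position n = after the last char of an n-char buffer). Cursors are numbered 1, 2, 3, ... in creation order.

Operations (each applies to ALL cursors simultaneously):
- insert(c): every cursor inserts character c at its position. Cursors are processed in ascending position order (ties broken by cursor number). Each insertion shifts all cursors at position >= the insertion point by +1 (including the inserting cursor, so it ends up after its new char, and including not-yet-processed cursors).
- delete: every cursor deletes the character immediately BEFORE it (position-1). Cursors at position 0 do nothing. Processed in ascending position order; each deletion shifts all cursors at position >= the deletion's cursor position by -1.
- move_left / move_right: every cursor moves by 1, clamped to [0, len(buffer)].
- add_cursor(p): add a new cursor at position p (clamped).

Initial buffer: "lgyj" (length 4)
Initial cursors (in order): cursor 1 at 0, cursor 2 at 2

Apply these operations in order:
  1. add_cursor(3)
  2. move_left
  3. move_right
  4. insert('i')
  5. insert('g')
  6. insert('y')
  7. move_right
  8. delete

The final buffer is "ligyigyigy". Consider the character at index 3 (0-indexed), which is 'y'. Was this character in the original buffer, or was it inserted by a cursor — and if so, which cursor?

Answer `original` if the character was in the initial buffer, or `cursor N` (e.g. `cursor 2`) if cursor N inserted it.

Answer: cursor 1

Derivation:
After op 1 (add_cursor(3)): buffer="lgyj" (len 4), cursors c1@0 c2@2 c3@3, authorship ....
After op 2 (move_left): buffer="lgyj" (len 4), cursors c1@0 c2@1 c3@2, authorship ....
After op 3 (move_right): buffer="lgyj" (len 4), cursors c1@1 c2@2 c3@3, authorship ....
After op 4 (insert('i')): buffer="ligiyij" (len 7), cursors c1@2 c2@4 c3@6, authorship .1.2.3.
After op 5 (insert('g')): buffer="liggigyigj" (len 10), cursors c1@3 c2@6 c3@9, authorship .11.22.33.
After op 6 (insert('y')): buffer="ligygigyyigyj" (len 13), cursors c1@4 c2@8 c3@12, authorship .111.222.333.
After op 7 (move_right): buffer="ligygigyyigyj" (len 13), cursors c1@5 c2@9 c3@13, authorship .111.222.333.
After op 8 (delete): buffer="ligyigyigy" (len 10), cursors c1@4 c2@7 c3@10, authorship .111222333
Authorship (.=original, N=cursor N): . 1 1 1 2 2 2 3 3 3
Index 3: author = 1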